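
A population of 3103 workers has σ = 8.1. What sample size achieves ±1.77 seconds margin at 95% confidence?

Without FPC: n₀ = (1.96×8.1/1.77)² = 80.452. With FPC: n = n₀N/(n₀+N-1) = 78.4 → n = 79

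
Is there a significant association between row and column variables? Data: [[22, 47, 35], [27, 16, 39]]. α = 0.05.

χ² = 13.568. df = 2, critical = 5.991. Reject H₀. Variables are dependent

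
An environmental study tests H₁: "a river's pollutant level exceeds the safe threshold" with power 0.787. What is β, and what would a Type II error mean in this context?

β = 1 - power = 1 - 0.787 = 0.213. A Type II error is failing to reject H₀ when H₀ is false (false negative) — here, failing to conclude that a river's pollutant level exceeds the safe threshold when in fact it is true. Consequence: allowing unsafe pollution to continue.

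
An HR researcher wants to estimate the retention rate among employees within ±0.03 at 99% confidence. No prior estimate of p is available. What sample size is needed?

Conservative approach: use p = 0.5 (maximizes p(1-p) = 0.25). n = z²(0.25)/E² = 2.576²×0.25/0.03² = 1843.3 → n = 1844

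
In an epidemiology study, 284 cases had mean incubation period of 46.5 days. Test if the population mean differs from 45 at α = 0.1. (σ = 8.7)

z = (x̄ - μ₀)/(σ/√n) = (46.5 - 45)/(8.7/√284) = 2.906. Critical value: ±1.645. Since |2.906| > 1.645, Reject H₀.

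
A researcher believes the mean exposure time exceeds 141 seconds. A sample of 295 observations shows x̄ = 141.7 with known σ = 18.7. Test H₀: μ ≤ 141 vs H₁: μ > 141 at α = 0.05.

z = 0.643. Critical value: 1.645. Fail to reject H₀.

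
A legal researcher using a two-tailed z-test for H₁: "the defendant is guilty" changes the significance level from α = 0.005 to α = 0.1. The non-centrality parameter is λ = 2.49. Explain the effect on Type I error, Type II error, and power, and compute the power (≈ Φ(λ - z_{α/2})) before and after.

Increasing α from 0.005 to 0.1:
• Type I error rate increases (α is the Type I rate by definition).
• Critical value moves from z_{α/2} = 2.807 to 1.645, so power = Φ(λ - z_{α/2}) goes from Φ(2.49 - 2.807) = 0.376 to Φ(2.49 - 1.645) = 0.801.
• Type II error rate β = 1 - power therefore decreases (0.624 → 0.199).
Appropriate when false negatives are costly — here, acquitting a guilty person.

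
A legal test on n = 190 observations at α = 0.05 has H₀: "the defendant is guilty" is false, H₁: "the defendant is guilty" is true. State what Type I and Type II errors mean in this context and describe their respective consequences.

Type I (false positive): concluding that the defendant is guilty when it is not — convicting an innocent person. Type II (false negative): failing to conclude that the defendant is guilty when it is — acquitting a guilty person. Which is costlier depends on domain priorities and is a judgement call rather than a statistical fact.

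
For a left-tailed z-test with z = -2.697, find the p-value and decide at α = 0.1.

p = P(Z < -2.697) = Φ(-2.697) ≈ 0.0035. Since p < 0.1, reject H₀ (significant) at α = 0.1.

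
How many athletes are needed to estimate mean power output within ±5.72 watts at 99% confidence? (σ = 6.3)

n = (z*σ/E)² = (2.576×6.3/5.72)² = 8.05 → n = 9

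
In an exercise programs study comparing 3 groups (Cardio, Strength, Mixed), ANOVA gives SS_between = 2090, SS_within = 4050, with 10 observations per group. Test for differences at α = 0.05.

df_between = 2, df_within = 27. F = MS_between/MS_within = 1045.0/150.0 = 6.967. F_crit ≈ 3.354. Reject H₀. At least one mean differs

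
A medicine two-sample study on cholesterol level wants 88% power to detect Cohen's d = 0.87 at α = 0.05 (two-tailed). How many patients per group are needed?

z_{α/2} = 1.96, z_β = Φ⁻¹(0.88) = 1.175. For large effect (d = 0.87): n per group = 2(z_{α/2} + z_β)²/d² = 2(1.96 + 1.175)²/0.87² = 26.0 → 26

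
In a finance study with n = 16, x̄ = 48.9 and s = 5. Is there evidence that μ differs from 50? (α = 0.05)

t = (x̄ - μ₀)/(s/√n) = (48.9 - 50)/(5/√16) = -0.88. df = 15, critical t = ±2.131. Fail to reject H₀.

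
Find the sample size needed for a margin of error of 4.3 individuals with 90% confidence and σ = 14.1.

n = (z*σ/E)² = (1.645×14.1/4.3)² = 29.1 → n = 30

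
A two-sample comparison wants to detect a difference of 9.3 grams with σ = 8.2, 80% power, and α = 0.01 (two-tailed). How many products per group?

n per group = 2(z_α/2 + z_β)²σ²/d² = 2×(2.576 + 0.84)²×8.2²/9.3² = 18.1 → n = 19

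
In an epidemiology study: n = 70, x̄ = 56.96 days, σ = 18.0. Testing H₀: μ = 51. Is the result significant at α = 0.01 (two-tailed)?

z = (56.96 - 51)/(18.0/√70) = 2.77. Since |z| > 2.576, significant at α = 0.01.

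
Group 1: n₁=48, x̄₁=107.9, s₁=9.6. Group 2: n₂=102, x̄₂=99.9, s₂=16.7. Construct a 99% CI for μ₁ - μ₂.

Difference = 8.0. SE = √(9.6²/48 + 16.7²/102) = 2.157. CI = (2.44, 13.56)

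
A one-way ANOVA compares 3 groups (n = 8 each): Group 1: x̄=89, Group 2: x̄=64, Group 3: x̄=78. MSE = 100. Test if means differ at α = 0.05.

Grand mean = 77.0. SS_between = 2512.0, MS_between = 1256.0. F = 12.56, F_crit ≈ 3.467. Reject H₀.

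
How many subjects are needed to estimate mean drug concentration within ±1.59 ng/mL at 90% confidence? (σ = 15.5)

n = (z*σ/E)² = (1.645×15.5/1.59)² = 257.2 → n = 258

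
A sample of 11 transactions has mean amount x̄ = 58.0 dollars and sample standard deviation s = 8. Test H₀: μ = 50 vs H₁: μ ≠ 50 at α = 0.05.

t = (x̄ - μ₀)/(s/√n) = (58.0 - 50)/(8/√11) = 3.317. df = 10, critical t = ±2.228. Reject H₀.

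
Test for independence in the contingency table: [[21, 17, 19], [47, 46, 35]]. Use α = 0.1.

χ² = 0.918. df = 2, critical = 4.605. Fail to reject H₀. No evidence of dependence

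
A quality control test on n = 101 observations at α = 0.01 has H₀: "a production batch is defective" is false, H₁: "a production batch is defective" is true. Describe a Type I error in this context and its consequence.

Type I error: rejecting H₀ when it is true — concluding that a production batch is defective when in fact it is not. Consequence: scrapping a good batch — wasted material and cost for no reason.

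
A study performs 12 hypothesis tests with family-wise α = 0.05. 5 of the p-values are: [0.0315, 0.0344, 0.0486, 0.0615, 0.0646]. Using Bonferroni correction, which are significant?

Bonferroni α = 0.05/12 = 0.00417. None of the given p-values are significant.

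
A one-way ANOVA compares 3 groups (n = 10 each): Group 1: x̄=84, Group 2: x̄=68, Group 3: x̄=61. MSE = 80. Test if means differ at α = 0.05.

Grand mean = 71.0. SS_between = 2780.0, MS_between = 1390.0. F = 17.375, F_crit ≈ 3.354. Reject H₀.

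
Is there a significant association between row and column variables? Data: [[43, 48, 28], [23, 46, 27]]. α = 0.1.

χ² = 3.703. df = 2, critical = 4.605. Fail to reject H₀. No evidence of dependence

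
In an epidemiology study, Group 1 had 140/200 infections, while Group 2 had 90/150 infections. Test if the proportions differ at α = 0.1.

p̂₁ = 0.7, p̂₂ = 0.6, pooled p̂ = 0.657. z = 1.95. Critical: ±1.645. Reject H₀.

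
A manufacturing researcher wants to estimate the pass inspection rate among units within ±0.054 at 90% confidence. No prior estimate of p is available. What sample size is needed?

Conservative approach: use p = 0.5 (maximizes p(1-p) = 0.25). n = z²(0.25)/E² = 1.645²×0.25/0.054² = 232.0 → n = 232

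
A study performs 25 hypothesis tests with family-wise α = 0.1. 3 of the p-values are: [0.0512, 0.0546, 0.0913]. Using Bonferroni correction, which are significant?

Bonferroni α = 0.1/25 = 0.004. None of the given p-values are significant.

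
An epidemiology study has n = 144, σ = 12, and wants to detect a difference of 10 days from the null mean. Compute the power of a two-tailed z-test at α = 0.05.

SE = σ/√n = 12/√144 = 1.0. Non-centrality λ = d/SE = 10/1.0 = 10.0. Power ≈ Φ(λ - z_{α/2}) = Φ(10.0 - 1.96) = Φ(8.04) = 1.0.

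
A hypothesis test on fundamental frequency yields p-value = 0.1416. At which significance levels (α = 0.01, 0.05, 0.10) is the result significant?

p = 0.1416. Not significant at any of the given levels.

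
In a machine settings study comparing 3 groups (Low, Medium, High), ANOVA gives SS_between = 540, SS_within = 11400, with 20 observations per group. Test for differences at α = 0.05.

df_between = 2, df_within = 57. F = MS_between/MS_within = 270.0/200.0 = 1.35. F_crit ≈ 3.159. Fail to reject H₀.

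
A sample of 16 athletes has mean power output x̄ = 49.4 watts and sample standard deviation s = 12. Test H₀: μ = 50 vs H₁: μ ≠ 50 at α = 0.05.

t = (x̄ - μ₀)/(s/√n) = (49.4 - 50)/(12/√16) = -0.2. df = 15, critical t = ±2.131. Fail to reject H₀.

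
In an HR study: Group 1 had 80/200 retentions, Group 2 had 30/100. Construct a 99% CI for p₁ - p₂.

p̂₁ = 0.4, p̂₂ = 0.3. Difference = 0.1. CI = (-0.048, 0.248)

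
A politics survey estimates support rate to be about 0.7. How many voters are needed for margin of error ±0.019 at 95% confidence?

n = z²p(1-p)/E² = 1.96²×0.7×0.3/0.019² = 2234.7 → n = 2235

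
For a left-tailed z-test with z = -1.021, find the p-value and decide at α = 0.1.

p = P(Z < -1.021) = Φ(-1.021) ≈ 0.1536. Since p ≥ 0.1, fail to reject H₀ (not significant) at α = 0.1.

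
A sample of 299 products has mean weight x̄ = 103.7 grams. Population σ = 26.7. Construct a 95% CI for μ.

CI = x̄ ± z*(σ/√n) = 103.7 ± 1.96(26.7/√299) = 103.7 ± 3.03 = (100.67, 106.73)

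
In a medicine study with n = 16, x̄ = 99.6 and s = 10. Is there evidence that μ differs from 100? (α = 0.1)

t = (x̄ - μ₀)/(s/√n) = (99.6 - 100)/(10/√16) = -0.16. df = 15, critical t = ±1.753. Fail to reject H₀.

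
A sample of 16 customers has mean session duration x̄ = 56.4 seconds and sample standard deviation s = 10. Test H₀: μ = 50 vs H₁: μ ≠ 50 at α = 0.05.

t = (x̄ - μ₀)/(s/√n) = (56.4 - 50)/(10/√16) = 2.56. df = 15, critical t = ±2.131. Reject H₀.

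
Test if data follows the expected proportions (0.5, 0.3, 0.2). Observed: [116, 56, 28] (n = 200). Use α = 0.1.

Expected: [100.0, 60.0, 40.0]. χ² = 6.427. df = 2, critical = 4.605. Reject H₀.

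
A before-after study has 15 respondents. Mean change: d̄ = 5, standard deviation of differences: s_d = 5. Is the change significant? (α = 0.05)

t = d̄/(s_d/√n) = 5/(5/√15) = 3.873. df = 14, critical t = ±2.145. Reject H₀.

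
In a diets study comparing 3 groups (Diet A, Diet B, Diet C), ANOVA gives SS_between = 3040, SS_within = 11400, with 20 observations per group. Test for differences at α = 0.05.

df_between = 2, df_within = 57. F = MS_between/MS_within = 1520.0/200.0 = 7.6. F_crit ≈ 3.159. Reject H₀. At least one mean differs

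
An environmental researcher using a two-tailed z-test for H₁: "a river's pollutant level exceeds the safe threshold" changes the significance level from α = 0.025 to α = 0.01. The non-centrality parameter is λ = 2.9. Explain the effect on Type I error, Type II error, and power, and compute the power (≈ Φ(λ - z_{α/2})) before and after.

Decreasing α from 0.025 to 0.01:
• Type I error rate decreases (α is the Type I rate by definition).
• Critical value moves from z_{α/2} = 2.241 to 2.576, so power = Φ(λ - z_{α/2}) goes from Φ(2.9 - 2.241) = 0.745 to Φ(2.9 - 2.576) = 0.627.
• Type II error rate β = 1 - power therefore increases (0.255 → 0.373).
Appropriate when false positives are costly — here, shutting down a compliant factory unnecessarily.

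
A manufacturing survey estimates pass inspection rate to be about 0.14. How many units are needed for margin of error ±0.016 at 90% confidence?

n = z²p(1-p)/E² = 1.645²×0.14×0.86/0.016² = 1272.7 → n = 1273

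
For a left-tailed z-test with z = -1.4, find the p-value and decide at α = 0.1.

p = P(Z < -1.4) = Φ(-1.4) ≈ 0.0808. Since p < 0.1, reject H₀ (significant) at α = 0.1.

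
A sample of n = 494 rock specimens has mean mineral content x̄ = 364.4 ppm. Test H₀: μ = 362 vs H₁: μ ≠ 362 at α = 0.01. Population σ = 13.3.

z = (x̄ - μ₀)/(σ/√n) = (364.4 - 362)/(13.3/√494) = 4.011. Critical value: ±2.576. Since |4.011| > 2.576, Reject H₀.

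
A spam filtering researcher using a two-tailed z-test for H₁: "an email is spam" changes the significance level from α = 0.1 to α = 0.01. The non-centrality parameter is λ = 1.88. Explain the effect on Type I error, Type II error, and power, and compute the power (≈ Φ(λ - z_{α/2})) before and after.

Decreasing α from 0.1 to 0.01:
• Type I error rate decreases (α is the Type I rate by definition).
• Critical value moves from z_{α/2} = 1.645 to 2.576, so power = Φ(λ - z_{α/2}) goes from Φ(1.88 - 1.645) = 0.593 to Φ(1.88 - 2.576) = 0.243.
• Type II error rate β = 1 - power therefore increases (0.407 → 0.757).
Appropriate when false positives are costly — here, a legitimate email is sent to the spam folder and the user misses it.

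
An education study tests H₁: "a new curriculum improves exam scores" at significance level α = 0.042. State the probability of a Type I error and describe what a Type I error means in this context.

P(Type I error) = α = 0.042. A Type I error is rejecting H₀ when H₀ is actually true (false positive) — here, concluding that a new curriculum improves exam scores when in fact this is not the case. Consequence: adopting a curriculum that gives no real benefit — disruption for nothing.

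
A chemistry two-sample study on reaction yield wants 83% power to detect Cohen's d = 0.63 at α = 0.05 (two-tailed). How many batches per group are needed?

z_{α/2} = 1.96, z_β = Φ⁻¹(0.83) = 0.954. For medium effect (d = 0.63): n per group = 2(z_{α/2} + z_β)²/d² = 2(1.96 + 0.954)²/0.63² = 42.8 → 43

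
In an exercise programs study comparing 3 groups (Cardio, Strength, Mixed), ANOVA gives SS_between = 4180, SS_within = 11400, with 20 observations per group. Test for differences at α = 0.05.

df_between = 2, df_within = 57. F = MS_between/MS_within = 2090.0/200.0 = 10.45. F_crit ≈ 3.159. Reject H₀. At least one mean differs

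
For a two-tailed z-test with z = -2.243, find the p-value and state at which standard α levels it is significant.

p = 2·P(Z > |-2.243|) = 2·(1 - Φ(2.243)) ≈ 0.0249. Significant at α = 0.1; Significant at α = 0.05.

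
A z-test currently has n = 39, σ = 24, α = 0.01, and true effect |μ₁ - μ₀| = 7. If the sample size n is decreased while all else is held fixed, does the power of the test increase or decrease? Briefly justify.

Power decreases: a smaller n inflates the standard error σ/√n, pulling the sampling distribution under H₁ back toward the critical value.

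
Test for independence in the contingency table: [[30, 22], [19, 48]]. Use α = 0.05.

χ² = 10.401. df = 1, critical = 3.841. Reject H₀. Variables are dependent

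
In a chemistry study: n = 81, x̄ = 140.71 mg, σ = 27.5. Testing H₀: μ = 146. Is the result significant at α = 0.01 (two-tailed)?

z = (140.71 - 146)/(27.5/√81) = -1.731. Since |z| ≤ 2.576, not significant at α = 0.01.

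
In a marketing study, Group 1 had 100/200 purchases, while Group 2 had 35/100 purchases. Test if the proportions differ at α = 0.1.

p̂₁ = 0.5, p̂₂ = 0.35, pooled p̂ = 0.45. z = 2.462. Critical: ±1.645. Reject H₀.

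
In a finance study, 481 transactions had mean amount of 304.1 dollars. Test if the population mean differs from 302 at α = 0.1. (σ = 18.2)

z = (x̄ - μ₀)/(σ/√n) = (304.1 - 302)/(18.2/√481) = 2.531. Critical value: ±1.645. Since |2.531| > 1.645, Reject H₀.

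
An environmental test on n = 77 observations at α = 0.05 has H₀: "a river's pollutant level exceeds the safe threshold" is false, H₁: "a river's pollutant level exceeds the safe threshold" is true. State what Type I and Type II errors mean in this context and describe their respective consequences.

Type I (false positive): concluding that a river's pollutant level exceeds the safe threshold when it is not — shutting down a compliant factory unnecessarily. Type II (false negative): failing to conclude that a river's pollutant level exceeds the safe threshold when it is — allowing unsafe pollution to continue. Which is costlier depends on domain priorities and is a judgement call rather than a statistical fact.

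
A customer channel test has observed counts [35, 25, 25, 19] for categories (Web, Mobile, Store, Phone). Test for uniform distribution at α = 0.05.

Expected = 26 each. χ² = Σ(O-E)²/E = 5.077. df = 3, critical value = 7.815. Fail to reject H₀.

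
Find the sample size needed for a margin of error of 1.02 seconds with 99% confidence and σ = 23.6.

n = (z*σ/E)² = (2.576×23.6/1.02)² = 3552.3 → n = 3553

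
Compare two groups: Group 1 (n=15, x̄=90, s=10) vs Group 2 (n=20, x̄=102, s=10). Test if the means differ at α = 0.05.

Pooled sp = 10.0. t = -3.513, df = 33. Critical t = ±2.035. Reject H₀.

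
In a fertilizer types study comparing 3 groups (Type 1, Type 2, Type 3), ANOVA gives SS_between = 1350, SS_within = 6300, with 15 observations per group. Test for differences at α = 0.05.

df_between = 2, df_within = 42. F = MS_between/MS_within = 675.0/150.0 = 4.5. F_crit ≈ 3.22. Reject H₀. At least one mean differs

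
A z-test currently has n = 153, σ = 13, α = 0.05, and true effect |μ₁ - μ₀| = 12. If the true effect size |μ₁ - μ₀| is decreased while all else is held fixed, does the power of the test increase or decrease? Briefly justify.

Power decreases: a smaller true effect decreases the non-centrality λ = |μ₁ - μ₀|/(σ/√n).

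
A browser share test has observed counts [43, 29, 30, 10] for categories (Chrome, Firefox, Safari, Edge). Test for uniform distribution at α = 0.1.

Expected = 28 each. χ² = Σ(O-E)²/E = 19.786. df = 3, critical value = 6.251. Reject H₀.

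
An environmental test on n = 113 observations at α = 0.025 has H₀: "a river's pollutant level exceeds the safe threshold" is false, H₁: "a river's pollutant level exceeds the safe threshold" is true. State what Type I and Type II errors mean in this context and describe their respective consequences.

Type I (false positive): concluding that a river's pollutant level exceeds the safe threshold when it is not — shutting down a compliant factory unnecessarily. Type II (false negative): failing to conclude that a river's pollutant level exceeds the safe threshold when it is — allowing unsafe pollution to continue. Which is costlier depends on domain priorities and is a judgement call rather than a statistical fact.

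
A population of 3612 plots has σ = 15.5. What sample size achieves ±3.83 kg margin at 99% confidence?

Without FPC: n₀ = (2.576×15.5/3.83)² = 108.682. With FPC: n = n₀N/(n₀+N-1) = 105.5 → n = 106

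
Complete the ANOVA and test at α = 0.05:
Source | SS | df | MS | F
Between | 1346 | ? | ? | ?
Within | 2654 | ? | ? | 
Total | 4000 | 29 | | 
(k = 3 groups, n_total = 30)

df_between = 2, df_within = 27. MS_between = 673.0, MS_within = 98.3. F = 6.847, F_crit ≈ 3.354. Reject H₀.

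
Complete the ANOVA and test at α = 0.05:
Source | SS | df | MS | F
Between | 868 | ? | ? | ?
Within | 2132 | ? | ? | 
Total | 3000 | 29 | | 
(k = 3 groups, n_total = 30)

df_between = 2, df_within = 27. MS_between = 434.0, MS_within = 78.96. F = 5.496, F_crit ≈ 3.354. Reject H₀.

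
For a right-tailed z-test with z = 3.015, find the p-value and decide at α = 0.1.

p = P(Z > 3.015) = 1 - Φ(3.015) ≈ 0.0013. Since p < 0.1, reject H₀ (significant) at α = 0.1.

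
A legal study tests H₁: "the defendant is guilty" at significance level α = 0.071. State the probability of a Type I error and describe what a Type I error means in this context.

P(Type I error) = α = 0.071. A Type I error is rejecting H₀ when H₀ is actually true (false positive) — here, concluding that the defendant is guilty when in fact this is not the case. Consequence: convicting an innocent person.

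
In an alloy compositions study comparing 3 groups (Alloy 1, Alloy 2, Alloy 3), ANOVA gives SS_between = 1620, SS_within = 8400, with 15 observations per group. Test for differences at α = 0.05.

df_between = 2, df_within = 42. F = MS_between/MS_within = 810.0/200.0 = 4.05. F_crit ≈ 3.22. Reject H₀. At least one mean differs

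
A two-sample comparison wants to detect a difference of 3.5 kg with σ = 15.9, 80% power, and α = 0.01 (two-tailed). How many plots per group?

n per group = 2(z_α/2 + z_β)²σ²/d² = 2×(2.576 + 0.84)²×15.9²/3.5² = 481.6 → n = 482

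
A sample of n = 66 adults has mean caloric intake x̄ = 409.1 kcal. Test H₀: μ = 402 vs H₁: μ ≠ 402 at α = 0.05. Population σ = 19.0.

z = (x̄ - μ₀)/(σ/√n) = (409.1 - 402)/(19.0/√66) = 3.036. Critical value: ±1.96. Since |3.036| > 1.96, Reject H₀.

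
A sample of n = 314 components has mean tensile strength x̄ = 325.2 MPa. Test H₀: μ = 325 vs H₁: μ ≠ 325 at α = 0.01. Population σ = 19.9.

z = (x̄ - μ₀)/(σ/√n) = (325.2 - 325)/(19.9/√314) = 0.178. Critical value: ±2.576. Since |0.178| ≤ 2.576, Fail to reject H₀.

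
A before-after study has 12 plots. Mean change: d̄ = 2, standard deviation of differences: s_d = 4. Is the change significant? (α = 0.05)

t = d̄/(s_d/√n) = 2/(4/√12) = 1.732. df = 11, critical t = ±2.201. Fail to reject H₀.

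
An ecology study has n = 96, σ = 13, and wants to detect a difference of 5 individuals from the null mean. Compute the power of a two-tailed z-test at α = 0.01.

SE = σ/√n = 13/√96 = 1.327. Non-centrality λ = d/SE = 5/1.327 = 3.768. Power ≈ Φ(λ - z_{α/2}) = Φ(3.768 - 2.576) = Φ(1.192) = 0.883.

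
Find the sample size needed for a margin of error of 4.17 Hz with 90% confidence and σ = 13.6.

n = (z*σ/E)² = (1.645×13.6/4.17)² = 28.8 → n = 29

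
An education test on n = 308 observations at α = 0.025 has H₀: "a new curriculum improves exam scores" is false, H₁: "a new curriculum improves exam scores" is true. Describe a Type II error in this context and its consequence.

Type II error: failing to reject H₀ when it is false — concluding that a new curriculum improves exam scores is not supported when in fact it is. Consequence: keeping the old curriculum when the new one would have helped students.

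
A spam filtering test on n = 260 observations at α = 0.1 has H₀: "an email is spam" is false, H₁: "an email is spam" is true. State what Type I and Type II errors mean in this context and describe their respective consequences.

Type I (false positive): concluding that an email is spam when it is not — a legitimate email is sent to the spam folder and the user misses it. Type II (false negative): failing to conclude that an email is spam when it is — a spam email lands in the inbox. Which is costlier depends on domain priorities and is a judgement call rather than a statistical fact.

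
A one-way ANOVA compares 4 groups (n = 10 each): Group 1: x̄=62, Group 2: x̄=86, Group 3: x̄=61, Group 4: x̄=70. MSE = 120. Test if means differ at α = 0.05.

Grand mean = 69.75. SS_between = 4007.5, MS_between = 1335.83. F = 11.132, F_crit ≈ 2.866. Reject H₀.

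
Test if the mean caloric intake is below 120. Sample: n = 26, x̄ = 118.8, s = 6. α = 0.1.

t = (118.8 - 120)/(6/√26) = -1.02, df = 25. Critical t = -1.316. Fail to reject H₀.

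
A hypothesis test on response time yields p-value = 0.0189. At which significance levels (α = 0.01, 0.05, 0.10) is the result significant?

p = 0.0189. Significant at: α = 0.05, 0.1.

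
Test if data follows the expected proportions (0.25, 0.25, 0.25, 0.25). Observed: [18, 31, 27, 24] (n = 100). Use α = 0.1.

Expected: [25.0, 25.0, 25.0, 25.0]. χ² = 3.6. df = 3, critical = 6.251. Fail to reject H₀.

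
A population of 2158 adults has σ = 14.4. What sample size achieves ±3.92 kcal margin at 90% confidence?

Without FPC: n₀ = (1.645×14.4/3.92)² = 36.516. With FPC: n = n₀N/(n₀+N-1) = 35.9 → n = 36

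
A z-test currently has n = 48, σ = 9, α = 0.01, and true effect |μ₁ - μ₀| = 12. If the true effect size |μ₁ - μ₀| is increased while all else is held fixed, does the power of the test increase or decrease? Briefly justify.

Power increases: a larger true effect increases the non-centrality λ = |μ₁ - μ₀|/(σ/√n).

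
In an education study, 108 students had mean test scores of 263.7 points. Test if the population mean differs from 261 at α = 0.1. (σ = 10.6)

z = (x̄ - μ₀)/(σ/√n) = (263.7 - 261)/(10.6/√108) = 2.647. Critical value: ±1.645. Since |2.647| > 1.645, Reject H₀.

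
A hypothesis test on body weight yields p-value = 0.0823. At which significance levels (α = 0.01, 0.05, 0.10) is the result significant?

p = 0.0823. Significant at: α = 0.1.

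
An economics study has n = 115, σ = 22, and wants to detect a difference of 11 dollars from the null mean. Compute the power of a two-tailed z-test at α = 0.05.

SE = σ/√n = 22/√115 = 2.052. Non-centrality λ = d/SE = 11/2.052 = 5.362. Power ≈ Φ(λ - z_{α/2}) = Φ(5.362 - 1.96) = Φ(3.402) = 1.0.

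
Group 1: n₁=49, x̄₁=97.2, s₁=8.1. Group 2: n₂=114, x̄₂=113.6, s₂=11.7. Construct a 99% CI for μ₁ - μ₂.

Difference = -16.4. SE = √(8.1²/49 + 11.7²/114) = 1.594. CI = (-20.51, -12.29)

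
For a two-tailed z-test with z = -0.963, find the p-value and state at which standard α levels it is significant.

p = 2·P(Z > |-0.963|) = 2·(1 - Φ(0.963)) ≈ 0.3355. Not significant at any standard level.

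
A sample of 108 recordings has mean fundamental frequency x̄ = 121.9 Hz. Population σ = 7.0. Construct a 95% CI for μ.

CI = x̄ ± z*(σ/√n) = 121.9 ± 1.96(7.0/√108) = 121.9 ± 1.32 = (120.58, 123.22)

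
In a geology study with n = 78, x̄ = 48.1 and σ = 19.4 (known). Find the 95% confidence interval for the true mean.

CI = x̄ ± z*(σ/√n) = 48.1 ± 1.96(19.4/√78) = 48.1 ± 4.31 = (43.79, 52.41)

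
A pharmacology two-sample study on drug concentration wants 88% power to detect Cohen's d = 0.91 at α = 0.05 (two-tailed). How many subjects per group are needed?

z_{α/2} = 1.96, z_β = Φ⁻¹(0.88) = 1.175. For large effect (d = 0.91): n per group = 2(z_{α/2} + z_β)²/d² = 2(1.96 + 1.175)²/0.91² = 23.7 → 24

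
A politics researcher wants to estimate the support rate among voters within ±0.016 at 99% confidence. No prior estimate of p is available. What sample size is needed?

Conservative approach: use p = 0.5 (maximizes p(1-p) = 0.25). n = z²(0.25)/E² = 2.576²×0.25/0.016² = 6480.3 → n = 6481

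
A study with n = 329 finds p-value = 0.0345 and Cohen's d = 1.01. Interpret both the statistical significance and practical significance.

Statistically significant (p = 0.0345 < 0.05). Cohen's d = 1.01 indicates a large effect size. Both statistical and practical significance should be considered.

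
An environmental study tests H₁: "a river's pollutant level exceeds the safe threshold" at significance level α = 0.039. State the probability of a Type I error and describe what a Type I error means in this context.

P(Type I error) = α = 0.039. A Type I error is rejecting H₀ when H₀ is actually true (false positive) — here, concluding that a river's pollutant level exceeds the safe threshold when in fact this is not the case. Consequence: shutting down a compliant factory unnecessarily.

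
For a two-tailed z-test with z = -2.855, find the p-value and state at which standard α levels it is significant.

p = 2·P(Z > |-2.855|) = 2·(1 - Φ(2.855)) ≈ 0.0043. Significant at α = 0.1; Significant at α = 0.05; Significant at α = 0.01.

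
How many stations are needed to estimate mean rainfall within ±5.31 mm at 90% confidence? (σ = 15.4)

n = (z*σ/E)² = (1.645×15.4/5.31)² = 22.8 → n = 23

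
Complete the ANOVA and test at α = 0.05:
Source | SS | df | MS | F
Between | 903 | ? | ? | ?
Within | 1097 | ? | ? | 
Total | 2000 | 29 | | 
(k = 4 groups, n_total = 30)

df_between = 3, df_within = 26. MS_between = 301.0, MS_within = 42.19. F = 7.134, F_crit ≈ 2.975. Reject H₀.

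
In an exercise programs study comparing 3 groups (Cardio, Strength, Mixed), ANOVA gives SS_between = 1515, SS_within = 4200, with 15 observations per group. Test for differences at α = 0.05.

df_between = 2, df_within = 42. F = MS_between/MS_within = 757.5/100.0 = 7.575. F_crit ≈ 3.22. Reject H₀. At least one mean differs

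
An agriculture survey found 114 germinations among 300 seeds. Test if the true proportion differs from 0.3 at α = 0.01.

p̂ = 0.38, p₀ = 0.3. z = (p̂ - p₀)/√(p₀(1-p₀)/n) = 3.024. Critical: ±2.576. Reject H₀.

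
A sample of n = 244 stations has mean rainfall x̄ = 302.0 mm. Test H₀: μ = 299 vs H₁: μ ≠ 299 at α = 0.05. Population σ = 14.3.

z = (x̄ - μ₀)/(σ/√n) = (302.0 - 299)/(14.3/√244) = 3.277. Critical value: ±1.96. Since |3.277| > 1.96, Reject H₀.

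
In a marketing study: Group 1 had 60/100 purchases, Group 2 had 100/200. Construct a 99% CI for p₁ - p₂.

p̂₁ = 0.6, p̂₂ = 0.5. Difference = 0.1. CI = (-0.056, 0.256)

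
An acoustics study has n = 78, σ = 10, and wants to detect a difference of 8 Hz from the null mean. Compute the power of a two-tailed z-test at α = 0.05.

SE = σ/√n = 10/√78 = 1.132. Non-centrality λ = d/SE = 8/1.132 = 7.065. Power ≈ Φ(λ - z_{α/2}) = Φ(7.065 - 1.96) = Φ(5.105) = 1.0.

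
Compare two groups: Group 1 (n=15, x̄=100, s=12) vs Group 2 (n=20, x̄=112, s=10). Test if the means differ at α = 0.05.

Pooled sp = 10.89. t = -3.225, df = 33. Critical t = ±2.035. Reject H₀.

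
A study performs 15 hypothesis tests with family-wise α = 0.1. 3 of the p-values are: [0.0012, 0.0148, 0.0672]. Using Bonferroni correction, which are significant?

Bonferroni α = 0.1/15 = 0.00667. Significant p-values: [0.0012]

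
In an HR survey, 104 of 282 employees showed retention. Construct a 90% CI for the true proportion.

p̂ = 0.369. CI = p̂ ± z*√(p̂(1-p̂)/n) = (0.322, 0.416)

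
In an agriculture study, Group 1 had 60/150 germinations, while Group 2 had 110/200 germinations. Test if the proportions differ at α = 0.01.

p̂₁ = 0.4, p̂₂ = 0.55, pooled p̂ = 0.486. z = -2.779. Critical: ±2.576. Reject H₀.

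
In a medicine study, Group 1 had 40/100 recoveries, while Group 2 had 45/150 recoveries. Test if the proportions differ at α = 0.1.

p̂₁ = 0.4, p̂₂ = 0.3, pooled p̂ = 0.34. z = 1.635. Critical: ±1.645. Fail to reject H₀.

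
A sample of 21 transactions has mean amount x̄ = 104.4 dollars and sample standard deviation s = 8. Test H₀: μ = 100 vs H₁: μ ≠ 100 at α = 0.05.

t = (x̄ - μ₀)/(s/√n) = (104.4 - 100)/(8/√21) = 2.52. df = 20, critical t = ±2.086. Reject H₀.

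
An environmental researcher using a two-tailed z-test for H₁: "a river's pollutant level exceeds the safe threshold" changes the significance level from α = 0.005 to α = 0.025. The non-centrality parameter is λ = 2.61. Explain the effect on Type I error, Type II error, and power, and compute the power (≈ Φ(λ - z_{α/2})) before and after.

Increasing α from 0.005 to 0.025:
• Type I error rate increases (α is the Type I rate by definition).
• Critical value moves from z_{α/2} = 2.807 to 2.241, so power = Φ(λ - z_{α/2}) goes from Φ(2.61 - 2.807) = 0.422 to Φ(2.61 - 2.241) = 0.644.
• Type II error rate β = 1 - power therefore decreases (0.578 → 0.356).
Appropriate when false negatives are costly — here, allowing unsafe pollution to continue.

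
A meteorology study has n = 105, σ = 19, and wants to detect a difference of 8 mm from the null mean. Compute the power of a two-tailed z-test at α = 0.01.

SE = σ/√n = 19/√105 = 1.854. Non-centrality λ = d/SE = 8/1.854 = 4.315. Power ≈ Φ(λ - z_{α/2}) = Φ(4.315 - 2.576) = Φ(1.739) = 0.959.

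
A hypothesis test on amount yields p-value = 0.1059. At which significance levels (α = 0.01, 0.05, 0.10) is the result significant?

p = 0.1059. Not significant at any of the given levels.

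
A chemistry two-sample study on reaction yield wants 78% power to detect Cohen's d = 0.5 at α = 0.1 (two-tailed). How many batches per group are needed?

z_{α/2} = 1.645, z_β = Φ⁻¹(0.78) = 0.772. For medium effect (d = 0.5): n per group = 2(z_{α/2} + z_β)²/d² = 2(1.645 + 0.772)²/0.5² = 46.7 → 47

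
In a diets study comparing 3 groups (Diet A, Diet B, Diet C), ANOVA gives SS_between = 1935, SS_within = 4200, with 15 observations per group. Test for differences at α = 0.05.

df_between = 2, df_within = 42. F = MS_between/MS_within = 967.5/100.0 = 9.675. F_crit ≈ 3.22. Reject H₀. At least one mean differs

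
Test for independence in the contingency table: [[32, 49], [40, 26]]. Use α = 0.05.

χ² = 6.479. df = 1, critical = 3.841. Reject H₀. Variables are dependent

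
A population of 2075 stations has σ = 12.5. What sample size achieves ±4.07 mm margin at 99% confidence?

Without FPC: n₀ = (2.576×12.5/4.07)² = 62.593. With FPC: n = n₀N/(n₀+N-1) = 60.8 → n = 61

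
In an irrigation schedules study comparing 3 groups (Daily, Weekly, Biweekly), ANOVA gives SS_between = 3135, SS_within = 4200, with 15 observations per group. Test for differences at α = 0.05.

df_between = 2, df_within = 42. F = MS_between/MS_within = 1567.5/100.0 = 15.675. F_crit ≈ 3.22. Reject H₀. At least one mean differs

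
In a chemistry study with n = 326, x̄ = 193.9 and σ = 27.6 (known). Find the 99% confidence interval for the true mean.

CI = x̄ ± z*(σ/√n) = 193.9 ± 2.576(27.6/√326) = 193.9 ± 3.94 = (189.96, 197.84)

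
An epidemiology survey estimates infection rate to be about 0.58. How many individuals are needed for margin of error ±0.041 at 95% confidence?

n = z²p(1-p)/E² = 1.96²×0.58×0.42/0.041² = 556.7 → n = 557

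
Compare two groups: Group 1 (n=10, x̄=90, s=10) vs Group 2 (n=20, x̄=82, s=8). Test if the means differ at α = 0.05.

Pooled sp = 8.69. t = 2.376, df = 28. Critical t = ±2.048. Reject H₀.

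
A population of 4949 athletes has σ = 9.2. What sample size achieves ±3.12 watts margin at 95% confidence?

Without FPC: n₀ = (1.96×9.2/3.12)² = 33.402. With FPC: n = n₀N/(n₀+N-1) = 33.2 → n = 34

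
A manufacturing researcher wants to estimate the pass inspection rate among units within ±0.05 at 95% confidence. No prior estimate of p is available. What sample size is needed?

Conservative approach: use p = 0.5 (maximizes p(1-p) = 0.25). n = z²(0.25)/E² = 1.96²×0.25/0.05² = 384.2 → n = 385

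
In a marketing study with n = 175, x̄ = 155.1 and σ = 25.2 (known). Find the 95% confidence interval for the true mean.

CI = x̄ ± z*(σ/√n) = 155.1 ± 1.96(25.2/√175) = 155.1 ± 3.73 = (151.37, 158.83)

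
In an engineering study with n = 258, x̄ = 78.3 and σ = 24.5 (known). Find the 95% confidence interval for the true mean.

CI = x̄ ± z*(σ/√n) = 78.3 ± 1.96(24.5/√258) = 78.3 ± 2.99 = (75.31, 81.29)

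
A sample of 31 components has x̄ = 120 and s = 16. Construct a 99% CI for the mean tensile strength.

CI = x̄ ± t*(s/√n) = 120 ± 2.75(16/√31) = (112.1, 127.9)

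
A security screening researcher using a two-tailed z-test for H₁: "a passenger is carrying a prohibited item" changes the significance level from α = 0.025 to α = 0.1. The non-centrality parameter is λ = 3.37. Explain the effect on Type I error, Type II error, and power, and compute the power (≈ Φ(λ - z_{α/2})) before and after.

Increasing α from 0.025 to 0.1:
• Type I error rate increases (α is the Type I rate by definition).
• Critical value moves from z_{α/2} = 2.241 to 1.645, so power = Φ(λ - z_{α/2}) goes from Φ(3.37 - 2.241) = 0.871 to Φ(3.37 - 1.645) = 0.958.
• Type II error rate β = 1 - power therefore decreases (0.129 → 0.042).
Appropriate when false negatives are costly — here, letting a prohibited item through — security breach.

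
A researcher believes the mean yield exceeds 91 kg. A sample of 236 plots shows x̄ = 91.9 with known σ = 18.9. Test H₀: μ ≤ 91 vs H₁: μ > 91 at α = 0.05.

z = 0.732. Critical value: 1.645. Fail to reject H₀.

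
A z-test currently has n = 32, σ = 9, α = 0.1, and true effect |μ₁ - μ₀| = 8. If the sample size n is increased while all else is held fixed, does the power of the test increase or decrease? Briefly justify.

Power increases: a larger n shrinks the standard error σ/√n, moving the sampling distribution under H₁ further from the critical value.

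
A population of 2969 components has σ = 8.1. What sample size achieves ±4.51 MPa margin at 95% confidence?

Without FPC: n₀ = (1.96×8.1/4.51)² = 12.392. With FPC: n = n₀N/(n₀+N-1) = 12.3 → n = 13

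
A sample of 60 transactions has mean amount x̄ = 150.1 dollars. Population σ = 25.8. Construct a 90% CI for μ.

CI = x̄ ± z*(σ/√n) = 150.1 ± 1.645(25.8/√60) = 150.1 ± 5.48 = (144.62, 155.58)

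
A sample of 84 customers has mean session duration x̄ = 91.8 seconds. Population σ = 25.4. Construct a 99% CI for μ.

CI = x̄ ± z*(σ/√n) = 91.8 ± 2.576(25.4/√84) = 91.8 ± 7.14 = (84.66, 98.94)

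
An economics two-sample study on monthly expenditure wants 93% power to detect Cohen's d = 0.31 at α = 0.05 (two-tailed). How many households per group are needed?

z_{α/2} = 1.96, z_β = Φ⁻¹(0.93) = 1.476. For small effect (d = 0.31): n per group = 2(z_{α/2} + z_β)²/d² = 2(1.96 + 1.476)²/0.31² = 245.7 → 246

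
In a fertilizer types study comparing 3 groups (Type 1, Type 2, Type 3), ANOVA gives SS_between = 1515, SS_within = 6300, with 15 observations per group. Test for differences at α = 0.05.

df_between = 2, df_within = 42. F = MS_between/MS_within = 757.5/150.0 = 5.05. F_crit ≈ 3.22. Reject H₀. At least one mean differs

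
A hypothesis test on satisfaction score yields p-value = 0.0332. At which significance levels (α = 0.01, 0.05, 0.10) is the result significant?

p = 0.0332. Significant at: α = 0.05, 0.1.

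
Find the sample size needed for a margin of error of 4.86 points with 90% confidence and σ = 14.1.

n = (z*σ/E)² = (1.645×14.1/4.86)² = 22.8 → n = 23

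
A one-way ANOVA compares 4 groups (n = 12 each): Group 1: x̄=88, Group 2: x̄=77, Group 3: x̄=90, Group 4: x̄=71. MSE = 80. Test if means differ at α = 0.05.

Grand mean = 81.5. SS_between = 2940.0, MS_between = 980.0. F = 12.25, F_crit ≈ 2.816. Reject H₀.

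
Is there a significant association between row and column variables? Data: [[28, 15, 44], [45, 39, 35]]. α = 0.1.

χ² = 10.944. df = 2, critical = 4.605. Reject H₀. Variables are dependent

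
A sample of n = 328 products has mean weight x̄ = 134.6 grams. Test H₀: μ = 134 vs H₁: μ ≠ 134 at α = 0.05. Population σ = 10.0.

z = (x̄ - μ₀)/(σ/√n) = (134.6 - 134)/(10.0/√328) = 1.087. Critical value: ±1.96. Since |1.087| ≤ 1.96, Fail to reject H₀.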